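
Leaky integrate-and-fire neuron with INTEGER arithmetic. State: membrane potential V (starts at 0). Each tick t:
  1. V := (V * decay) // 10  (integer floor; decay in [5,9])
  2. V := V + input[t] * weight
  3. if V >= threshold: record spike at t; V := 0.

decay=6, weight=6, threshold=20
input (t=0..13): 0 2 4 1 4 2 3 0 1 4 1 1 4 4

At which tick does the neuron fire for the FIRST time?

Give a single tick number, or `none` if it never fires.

Answer: 2

Derivation:
t=0: input=0 -> V=0
t=1: input=2 -> V=12
t=2: input=4 -> V=0 FIRE
t=3: input=1 -> V=6
t=4: input=4 -> V=0 FIRE
t=5: input=2 -> V=12
t=6: input=3 -> V=0 FIRE
t=7: input=0 -> V=0
t=8: input=1 -> V=6
t=9: input=4 -> V=0 FIRE
t=10: input=1 -> V=6
t=11: input=1 -> V=9
t=12: input=4 -> V=0 FIRE
t=13: input=4 -> V=0 FIRE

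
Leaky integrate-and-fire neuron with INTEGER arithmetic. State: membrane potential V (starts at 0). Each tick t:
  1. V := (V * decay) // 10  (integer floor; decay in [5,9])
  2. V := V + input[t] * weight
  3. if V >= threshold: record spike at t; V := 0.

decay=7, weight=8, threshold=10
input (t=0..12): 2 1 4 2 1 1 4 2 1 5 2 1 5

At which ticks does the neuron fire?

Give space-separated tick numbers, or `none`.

t=0: input=2 -> V=0 FIRE
t=1: input=1 -> V=8
t=2: input=4 -> V=0 FIRE
t=3: input=2 -> V=0 FIRE
t=4: input=1 -> V=8
t=5: input=1 -> V=0 FIRE
t=6: input=4 -> V=0 FIRE
t=7: input=2 -> V=0 FIRE
t=8: input=1 -> V=8
t=9: input=5 -> V=0 FIRE
t=10: input=2 -> V=0 FIRE
t=11: input=1 -> V=8
t=12: input=5 -> V=0 FIRE

Answer: 0 2 3 5 6 7 9 10 12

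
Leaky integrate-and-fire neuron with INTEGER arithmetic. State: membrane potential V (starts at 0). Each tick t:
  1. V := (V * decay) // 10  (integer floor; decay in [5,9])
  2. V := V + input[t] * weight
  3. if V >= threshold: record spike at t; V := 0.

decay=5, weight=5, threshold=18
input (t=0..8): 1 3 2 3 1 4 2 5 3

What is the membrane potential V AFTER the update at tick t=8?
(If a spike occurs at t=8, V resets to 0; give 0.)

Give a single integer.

t=0: input=1 -> V=5
t=1: input=3 -> V=17
t=2: input=2 -> V=0 FIRE
t=3: input=3 -> V=15
t=4: input=1 -> V=12
t=5: input=4 -> V=0 FIRE
t=6: input=2 -> V=10
t=7: input=5 -> V=0 FIRE
t=8: input=3 -> V=15

Answer: 15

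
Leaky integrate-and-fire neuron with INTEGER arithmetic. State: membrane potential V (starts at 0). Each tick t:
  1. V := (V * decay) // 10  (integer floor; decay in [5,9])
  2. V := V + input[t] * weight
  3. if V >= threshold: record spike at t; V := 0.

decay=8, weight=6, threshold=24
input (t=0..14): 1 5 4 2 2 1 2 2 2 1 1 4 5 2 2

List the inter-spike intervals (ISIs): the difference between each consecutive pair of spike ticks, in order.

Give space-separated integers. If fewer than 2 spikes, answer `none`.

t=0: input=1 -> V=6
t=1: input=5 -> V=0 FIRE
t=2: input=4 -> V=0 FIRE
t=3: input=2 -> V=12
t=4: input=2 -> V=21
t=5: input=1 -> V=22
t=6: input=2 -> V=0 FIRE
t=7: input=2 -> V=12
t=8: input=2 -> V=21
t=9: input=1 -> V=22
t=10: input=1 -> V=23
t=11: input=4 -> V=0 FIRE
t=12: input=5 -> V=0 FIRE
t=13: input=2 -> V=12
t=14: input=2 -> V=21

Answer: 1 4 5 1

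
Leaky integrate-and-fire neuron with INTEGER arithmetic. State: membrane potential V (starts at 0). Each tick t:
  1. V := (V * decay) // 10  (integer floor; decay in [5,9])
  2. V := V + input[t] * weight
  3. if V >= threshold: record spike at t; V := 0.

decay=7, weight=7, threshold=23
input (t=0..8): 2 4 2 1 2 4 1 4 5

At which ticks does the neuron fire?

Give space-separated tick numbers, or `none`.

Answer: 1 4 5 7 8

Derivation:
t=0: input=2 -> V=14
t=1: input=4 -> V=0 FIRE
t=2: input=2 -> V=14
t=3: input=1 -> V=16
t=4: input=2 -> V=0 FIRE
t=5: input=4 -> V=0 FIRE
t=6: input=1 -> V=7
t=7: input=4 -> V=0 FIRE
t=8: input=5 -> V=0 FIRE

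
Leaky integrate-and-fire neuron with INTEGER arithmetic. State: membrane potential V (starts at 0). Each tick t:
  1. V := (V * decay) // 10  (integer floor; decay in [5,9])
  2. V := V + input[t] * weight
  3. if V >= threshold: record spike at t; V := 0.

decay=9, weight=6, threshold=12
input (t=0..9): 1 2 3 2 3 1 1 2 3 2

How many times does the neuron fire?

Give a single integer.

t=0: input=1 -> V=6
t=1: input=2 -> V=0 FIRE
t=2: input=3 -> V=0 FIRE
t=3: input=2 -> V=0 FIRE
t=4: input=3 -> V=0 FIRE
t=5: input=1 -> V=6
t=6: input=1 -> V=11
t=7: input=2 -> V=0 FIRE
t=8: input=3 -> V=0 FIRE
t=9: input=2 -> V=0 FIRE

Answer: 7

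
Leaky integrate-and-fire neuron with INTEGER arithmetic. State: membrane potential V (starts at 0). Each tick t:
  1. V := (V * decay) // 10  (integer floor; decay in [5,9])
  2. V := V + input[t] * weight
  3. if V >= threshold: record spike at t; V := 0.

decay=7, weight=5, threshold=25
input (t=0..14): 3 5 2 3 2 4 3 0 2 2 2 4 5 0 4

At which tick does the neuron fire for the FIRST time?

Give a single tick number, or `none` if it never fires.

t=0: input=3 -> V=15
t=1: input=5 -> V=0 FIRE
t=2: input=2 -> V=10
t=3: input=3 -> V=22
t=4: input=2 -> V=0 FIRE
t=5: input=4 -> V=20
t=6: input=3 -> V=0 FIRE
t=7: input=0 -> V=0
t=8: input=2 -> V=10
t=9: input=2 -> V=17
t=10: input=2 -> V=21
t=11: input=4 -> V=0 FIRE
t=12: input=5 -> V=0 FIRE
t=13: input=0 -> V=0
t=14: input=4 -> V=20

Answer: 1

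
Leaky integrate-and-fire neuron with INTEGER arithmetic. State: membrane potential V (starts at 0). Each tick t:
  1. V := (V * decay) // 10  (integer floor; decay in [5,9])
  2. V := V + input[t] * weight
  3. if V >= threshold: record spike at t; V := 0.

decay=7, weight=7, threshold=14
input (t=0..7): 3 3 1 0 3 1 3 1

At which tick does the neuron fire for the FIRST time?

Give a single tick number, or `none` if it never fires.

Answer: 0

Derivation:
t=0: input=3 -> V=0 FIRE
t=1: input=3 -> V=0 FIRE
t=2: input=1 -> V=7
t=3: input=0 -> V=4
t=4: input=3 -> V=0 FIRE
t=5: input=1 -> V=7
t=6: input=3 -> V=0 FIRE
t=7: input=1 -> V=7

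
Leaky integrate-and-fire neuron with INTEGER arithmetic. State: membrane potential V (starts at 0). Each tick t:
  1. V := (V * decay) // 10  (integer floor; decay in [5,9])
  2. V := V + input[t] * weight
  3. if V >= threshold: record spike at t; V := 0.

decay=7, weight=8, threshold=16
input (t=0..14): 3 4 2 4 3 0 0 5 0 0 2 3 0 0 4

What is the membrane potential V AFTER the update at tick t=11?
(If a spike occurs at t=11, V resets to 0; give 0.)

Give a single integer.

Answer: 0

Derivation:
t=0: input=3 -> V=0 FIRE
t=1: input=4 -> V=0 FIRE
t=2: input=2 -> V=0 FIRE
t=3: input=4 -> V=0 FIRE
t=4: input=3 -> V=0 FIRE
t=5: input=0 -> V=0
t=6: input=0 -> V=0
t=7: input=5 -> V=0 FIRE
t=8: input=0 -> V=0
t=9: input=0 -> V=0
t=10: input=2 -> V=0 FIRE
t=11: input=3 -> V=0 FIRE
t=12: input=0 -> V=0
t=13: input=0 -> V=0
t=14: input=4 -> V=0 FIRE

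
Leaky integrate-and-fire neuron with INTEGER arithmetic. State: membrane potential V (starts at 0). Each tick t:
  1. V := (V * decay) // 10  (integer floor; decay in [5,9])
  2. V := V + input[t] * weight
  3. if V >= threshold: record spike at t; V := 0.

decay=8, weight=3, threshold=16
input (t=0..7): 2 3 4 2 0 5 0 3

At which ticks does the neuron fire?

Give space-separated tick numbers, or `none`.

t=0: input=2 -> V=6
t=1: input=3 -> V=13
t=2: input=4 -> V=0 FIRE
t=3: input=2 -> V=6
t=4: input=0 -> V=4
t=5: input=5 -> V=0 FIRE
t=6: input=0 -> V=0
t=7: input=3 -> V=9

Answer: 2 5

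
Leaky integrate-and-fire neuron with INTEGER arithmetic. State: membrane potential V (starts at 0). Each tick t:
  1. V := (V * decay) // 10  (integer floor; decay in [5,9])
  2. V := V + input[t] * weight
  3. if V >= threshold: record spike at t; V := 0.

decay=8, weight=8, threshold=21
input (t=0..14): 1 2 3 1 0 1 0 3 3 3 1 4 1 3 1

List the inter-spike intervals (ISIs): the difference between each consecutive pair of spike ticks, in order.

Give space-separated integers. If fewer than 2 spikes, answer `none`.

t=0: input=1 -> V=8
t=1: input=2 -> V=0 FIRE
t=2: input=3 -> V=0 FIRE
t=3: input=1 -> V=8
t=4: input=0 -> V=6
t=5: input=1 -> V=12
t=6: input=0 -> V=9
t=7: input=3 -> V=0 FIRE
t=8: input=3 -> V=0 FIRE
t=9: input=3 -> V=0 FIRE
t=10: input=1 -> V=8
t=11: input=4 -> V=0 FIRE
t=12: input=1 -> V=8
t=13: input=3 -> V=0 FIRE
t=14: input=1 -> V=8

Answer: 1 5 1 1 2 2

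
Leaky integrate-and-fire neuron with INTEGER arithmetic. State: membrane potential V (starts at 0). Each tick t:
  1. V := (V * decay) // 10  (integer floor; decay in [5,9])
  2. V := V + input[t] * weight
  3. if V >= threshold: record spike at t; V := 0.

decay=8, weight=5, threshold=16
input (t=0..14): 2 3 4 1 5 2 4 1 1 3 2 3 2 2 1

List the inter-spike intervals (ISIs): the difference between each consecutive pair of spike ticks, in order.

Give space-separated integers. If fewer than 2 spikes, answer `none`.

t=0: input=2 -> V=10
t=1: input=3 -> V=0 FIRE
t=2: input=4 -> V=0 FIRE
t=3: input=1 -> V=5
t=4: input=5 -> V=0 FIRE
t=5: input=2 -> V=10
t=6: input=4 -> V=0 FIRE
t=7: input=1 -> V=5
t=8: input=1 -> V=9
t=9: input=3 -> V=0 FIRE
t=10: input=2 -> V=10
t=11: input=3 -> V=0 FIRE
t=12: input=2 -> V=10
t=13: input=2 -> V=0 FIRE
t=14: input=1 -> V=5

Answer: 1 2 2 3 2 2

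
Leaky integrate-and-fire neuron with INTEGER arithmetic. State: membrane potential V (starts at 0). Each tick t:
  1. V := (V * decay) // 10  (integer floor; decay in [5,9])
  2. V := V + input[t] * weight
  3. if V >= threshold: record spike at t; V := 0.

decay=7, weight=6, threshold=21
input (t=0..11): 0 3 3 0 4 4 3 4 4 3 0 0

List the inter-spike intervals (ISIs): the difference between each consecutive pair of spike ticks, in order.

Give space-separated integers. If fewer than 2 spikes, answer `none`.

Answer: 2 1 2 1

Derivation:
t=0: input=0 -> V=0
t=1: input=3 -> V=18
t=2: input=3 -> V=0 FIRE
t=3: input=0 -> V=0
t=4: input=4 -> V=0 FIRE
t=5: input=4 -> V=0 FIRE
t=6: input=3 -> V=18
t=7: input=4 -> V=0 FIRE
t=8: input=4 -> V=0 FIRE
t=9: input=3 -> V=18
t=10: input=0 -> V=12
t=11: input=0 -> V=8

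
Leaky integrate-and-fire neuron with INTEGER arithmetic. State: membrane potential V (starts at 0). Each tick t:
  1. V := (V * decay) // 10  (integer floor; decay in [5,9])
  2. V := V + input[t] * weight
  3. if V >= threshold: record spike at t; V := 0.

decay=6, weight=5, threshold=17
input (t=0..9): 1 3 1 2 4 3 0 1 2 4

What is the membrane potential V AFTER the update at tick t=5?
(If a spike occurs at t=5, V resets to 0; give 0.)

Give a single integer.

Answer: 15

Derivation:
t=0: input=1 -> V=5
t=1: input=3 -> V=0 FIRE
t=2: input=1 -> V=5
t=3: input=2 -> V=13
t=4: input=4 -> V=0 FIRE
t=5: input=3 -> V=15
t=6: input=0 -> V=9
t=7: input=1 -> V=10
t=8: input=2 -> V=16
t=9: input=4 -> V=0 FIRE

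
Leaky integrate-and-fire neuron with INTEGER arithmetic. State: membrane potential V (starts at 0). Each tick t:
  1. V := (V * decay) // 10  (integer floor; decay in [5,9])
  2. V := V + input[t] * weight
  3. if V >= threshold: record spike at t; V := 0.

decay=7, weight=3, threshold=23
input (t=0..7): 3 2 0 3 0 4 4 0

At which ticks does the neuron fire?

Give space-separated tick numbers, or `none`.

Answer: 6

Derivation:
t=0: input=3 -> V=9
t=1: input=2 -> V=12
t=2: input=0 -> V=8
t=3: input=3 -> V=14
t=4: input=0 -> V=9
t=5: input=4 -> V=18
t=6: input=4 -> V=0 FIRE
t=7: input=0 -> V=0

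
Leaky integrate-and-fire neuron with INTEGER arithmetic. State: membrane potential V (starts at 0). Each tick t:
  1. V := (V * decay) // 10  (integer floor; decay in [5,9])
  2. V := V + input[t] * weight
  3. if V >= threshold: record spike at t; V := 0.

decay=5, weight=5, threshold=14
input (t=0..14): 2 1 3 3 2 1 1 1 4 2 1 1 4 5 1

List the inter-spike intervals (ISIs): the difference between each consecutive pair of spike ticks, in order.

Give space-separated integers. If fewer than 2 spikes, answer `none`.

Answer: 1 5 4 1

Derivation:
t=0: input=2 -> V=10
t=1: input=1 -> V=10
t=2: input=3 -> V=0 FIRE
t=3: input=3 -> V=0 FIRE
t=4: input=2 -> V=10
t=5: input=1 -> V=10
t=6: input=1 -> V=10
t=7: input=1 -> V=10
t=8: input=4 -> V=0 FIRE
t=9: input=2 -> V=10
t=10: input=1 -> V=10
t=11: input=1 -> V=10
t=12: input=4 -> V=0 FIRE
t=13: input=5 -> V=0 FIRE
t=14: input=1 -> V=5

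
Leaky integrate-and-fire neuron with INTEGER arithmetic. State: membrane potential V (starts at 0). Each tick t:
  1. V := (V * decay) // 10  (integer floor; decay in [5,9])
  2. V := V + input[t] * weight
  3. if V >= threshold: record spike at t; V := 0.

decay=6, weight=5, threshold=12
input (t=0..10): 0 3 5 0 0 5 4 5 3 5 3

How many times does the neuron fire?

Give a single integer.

Answer: 8

Derivation:
t=0: input=0 -> V=0
t=1: input=3 -> V=0 FIRE
t=2: input=5 -> V=0 FIRE
t=3: input=0 -> V=0
t=4: input=0 -> V=0
t=5: input=5 -> V=0 FIRE
t=6: input=4 -> V=0 FIRE
t=7: input=5 -> V=0 FIRE
t=8: input=3 -> V=0 FIRE
t=9: input=5 -> V=0 FIRE
t=10: input=3 -> V=0 FIRE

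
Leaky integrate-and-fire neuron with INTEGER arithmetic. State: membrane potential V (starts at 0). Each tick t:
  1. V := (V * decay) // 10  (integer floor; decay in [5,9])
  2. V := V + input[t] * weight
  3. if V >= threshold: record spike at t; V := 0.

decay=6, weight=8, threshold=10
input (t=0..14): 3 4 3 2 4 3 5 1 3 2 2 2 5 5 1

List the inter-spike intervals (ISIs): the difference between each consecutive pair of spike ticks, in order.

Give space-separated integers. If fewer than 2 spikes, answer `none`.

t=0: input=3 -> V=0 FIRE
t=1: input=4 -> V=0 FIRE
t=2: input=3 -> V=0 FIRE
t=3: input=2 -> V=0 FIRE
t=4: input=4 -> V=0 FIRE
t=5: input=3 -> V=0 FIRE
t=6: input=5 -> V=0 FIRE
t=7: input=1 -> V=8
t=8: input=3 -> V=0 FIRE
t=9: input=2 -> V=0 FIRE
t=10: input=2 -> V=0 FIRE
t=11: input=2 -> V=0 FIRE
t=12: input=5 -> V=0 FIRE
t=13: input=5 -> V=0 FIRE
t=14: input=1 -> V=8

Answer: 1 1 1 1 1 1 2 1 1 1 1 1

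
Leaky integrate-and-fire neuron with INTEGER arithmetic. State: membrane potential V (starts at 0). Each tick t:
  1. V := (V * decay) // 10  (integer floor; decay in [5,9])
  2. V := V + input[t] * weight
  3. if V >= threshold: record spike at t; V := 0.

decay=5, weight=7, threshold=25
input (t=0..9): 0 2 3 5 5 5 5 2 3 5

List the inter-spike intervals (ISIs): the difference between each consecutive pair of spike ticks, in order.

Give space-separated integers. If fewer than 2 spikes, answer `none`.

t=0: input=0 -> V=0
t=1: input=2 -> V=14
t=2: input=3 -> V=0 FIRE
t=3: input=5 -> V=0 FIRE
t=4: input=5 -> V=0 FIRE
t=5: input=5 -> V=0 FIRE
t=6: input=5 -> V=0 FIRE
t=7: input=2 -> V=14
t=8: input=3 -> V=0 FIRE
t=9: input=5 -> V=0 FIRE

Answer: 1 1 1 1 2 1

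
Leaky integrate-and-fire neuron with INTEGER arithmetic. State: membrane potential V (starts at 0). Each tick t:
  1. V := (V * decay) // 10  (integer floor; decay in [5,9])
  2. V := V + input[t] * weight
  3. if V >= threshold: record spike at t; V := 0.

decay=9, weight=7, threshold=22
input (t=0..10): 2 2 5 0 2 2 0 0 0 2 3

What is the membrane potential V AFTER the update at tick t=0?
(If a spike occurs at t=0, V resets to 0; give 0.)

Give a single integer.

t=0: input=2 -> V=14
t=1: input=2 -> V=0 FIRE
t=2: input=5 -> V=0 FIRE
t=3: input=0 -> V=0
t=4: input=2 -> V=14
t=5: input=2 -> V=0 FIRE
t=6: input=0 -> V=0
t=7: input=0 -> V=0
t=8: input=0 -> V=0
t=9: input=2 -> V=14
t=10: input=3 -> V=0 FIRE

Answer: 14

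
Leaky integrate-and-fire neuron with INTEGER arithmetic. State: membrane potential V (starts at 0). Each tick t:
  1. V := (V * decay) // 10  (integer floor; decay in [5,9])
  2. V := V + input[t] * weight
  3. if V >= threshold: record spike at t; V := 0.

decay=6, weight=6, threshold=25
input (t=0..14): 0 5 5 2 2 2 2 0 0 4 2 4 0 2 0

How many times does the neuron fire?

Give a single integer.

t=0: input=0 -> V=0
t=1: input=5 -> V=0 FIRE
t=2: input=5 -> V=0 FIRE
t=3: input=2 -> V=12
t=4: input=2 -> V=19
t=5: input=2 -> V=23
t=6: input=2 -> V=0 FIRE
t=7: input=0 -> V=0
t=8: input=0 -> V=0
t=9: input=4 -> V=24
t=10: input=2 -> V=0 FIRE
t=11: input=4 -> V=24
t=12: input=0 -> V=14
t=13: input=2 -> V=20
t=14: input=0 -> V=12

Answer: 4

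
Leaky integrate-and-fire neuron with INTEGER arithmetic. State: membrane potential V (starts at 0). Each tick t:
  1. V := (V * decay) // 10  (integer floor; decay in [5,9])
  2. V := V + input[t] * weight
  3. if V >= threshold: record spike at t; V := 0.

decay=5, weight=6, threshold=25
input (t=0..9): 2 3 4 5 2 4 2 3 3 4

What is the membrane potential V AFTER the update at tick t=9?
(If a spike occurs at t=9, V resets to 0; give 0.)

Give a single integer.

t=0: input=2 -> V=12
t=1: input=3 -> V=24
t=2: input=4 -> V=0 FIRE
t=3: input=5 -> V=0 FIRE
t=4: input=2 -> V=12
t=5: input=4 -> V=0 FIRE
t=6: input=2 -> V=12
t=7: input=3 -> V=24
t=8: input=3 -> V=0 FIRE
t=9: input=4 -> V=24

Answer: 24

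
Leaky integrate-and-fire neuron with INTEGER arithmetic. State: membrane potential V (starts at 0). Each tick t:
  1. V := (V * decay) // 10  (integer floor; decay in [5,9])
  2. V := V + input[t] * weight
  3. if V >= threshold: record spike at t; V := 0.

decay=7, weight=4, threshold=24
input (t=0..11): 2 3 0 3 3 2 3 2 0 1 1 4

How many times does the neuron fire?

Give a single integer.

Answer: 2

Derivation:
t=0: input=2 -> V=8
t=1: input=3 -> V=17
t=2: input=0 -> V=11
t=3: input=3 -> V=19
t=4: input=3 -> V=0 FIRE
t=5: input=2 -> V=8
t=6: input=3 -> V=17
t=7: input=2 -> V=19
t=8: input=0 -> V=13
t=9: input=1 -> V=13
t=10: input=1 -> V=13
t=11: input=4 -> V=0 FIRE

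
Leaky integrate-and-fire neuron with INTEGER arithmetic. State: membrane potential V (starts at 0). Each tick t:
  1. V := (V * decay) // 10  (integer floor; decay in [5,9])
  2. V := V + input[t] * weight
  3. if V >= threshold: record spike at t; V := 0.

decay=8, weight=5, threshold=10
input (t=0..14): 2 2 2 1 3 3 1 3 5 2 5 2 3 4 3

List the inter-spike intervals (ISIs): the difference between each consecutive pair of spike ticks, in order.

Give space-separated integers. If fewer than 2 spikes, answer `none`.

Answer: 1 1 2 1 2 1 1 1 1 1 1 1

Derivation:
t=0: input=2 -> V=0 FIRE
t=1: input=2 -> V=0 FIRE
t=2: input=2 -> V=0 FIRE
t=3: input=1 -> V=5
t=4: input=3 -> V=0 FIRE
t=5: input=3 -> V=0 FIRE
t=6: input=1 -> V=5
t=7: input=3 -> V=0 FIRE
t=8: input=5 -> V=0 FIRE
t=9: input=2 -> V=0 FIRE
t=10: input=5 -> V=0 FIRE
t=11: input=2 -> V=0 FIRE
t=12: input=3 -> V=0 FIRE
t=13: input=4 -> V=0 FIRE
t=14: input=3 -> V=0 FIRE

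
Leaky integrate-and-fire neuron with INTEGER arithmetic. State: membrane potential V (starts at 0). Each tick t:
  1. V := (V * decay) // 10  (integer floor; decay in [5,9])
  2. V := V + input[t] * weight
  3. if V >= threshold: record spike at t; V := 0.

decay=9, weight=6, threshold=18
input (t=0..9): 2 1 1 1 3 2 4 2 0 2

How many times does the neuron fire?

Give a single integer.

Answer: 4

Derivation:
t=0: input=2 -> V=12
t=1: input=1 -> V=16
t=2: input=1 -> V=0 FIRE
t=3: input=1 -> V=6
t=4: input=3 -> V=0 FIRE
t=5: input=2 -> V=12
t=6: input=4 -> V=0 FIRE
t=7: input=2 -> V=12
t=8: input=0 -> V=10
t=9: input=2 -> V=0 FIRE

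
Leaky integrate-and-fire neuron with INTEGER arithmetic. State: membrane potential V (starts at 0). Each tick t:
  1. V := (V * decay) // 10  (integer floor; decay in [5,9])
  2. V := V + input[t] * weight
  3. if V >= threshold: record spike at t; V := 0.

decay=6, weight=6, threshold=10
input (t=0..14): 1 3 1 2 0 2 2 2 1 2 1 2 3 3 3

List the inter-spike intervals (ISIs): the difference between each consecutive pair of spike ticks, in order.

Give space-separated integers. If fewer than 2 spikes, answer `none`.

Answer: 2 2 1 1 2 2 1 1 1

Derivation:
t=0: input=1 -> V=6
t=1: input=3 -> V=0 FIRE
t=2: input=1 -> V=6
t=3: input=2 -> V=0 FIRE
t=4: input=0 -> V=0
t=5: input=2 -> V=0 FIRE
t=6: input=2 -> V=0 FIRE
t=7: input=2 -> V=0 FIRE
t=8: input=1 -> V=6
t=9: input=2 -> V=0 FIRE
t=10: input=1 -> V=6
t=11: input=2 -> V=0 FIRE
t=12: input=3 -> V=0 FIRE
t=13: input=3 -> V=0 FIRE
t=14: input=3 -> V=0 FIRE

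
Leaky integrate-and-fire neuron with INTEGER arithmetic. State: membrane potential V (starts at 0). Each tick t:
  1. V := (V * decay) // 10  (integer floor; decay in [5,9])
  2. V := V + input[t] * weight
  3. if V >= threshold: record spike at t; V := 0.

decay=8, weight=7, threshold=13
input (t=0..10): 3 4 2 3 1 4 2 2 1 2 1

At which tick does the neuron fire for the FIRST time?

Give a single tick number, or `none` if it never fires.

Answer: 0

Derivation:
t=0: input=3 -> V=0 FIRE
t=1: input=4 -> V=0 FIRE
t=2: input=2 -> V=0 FIRE
t=3: input=3 -> V=0 FIRE
t=4: input=1 -> V=7
t=5: input=4 -> V=0 FIRE
t=6: input=2 -> V=0 FIRE
t=7: input=2 -> V=0 FIRE
t=8: input=1 -> V=7
t=9: input=2 -> V=0 FIRE
t=10: input=1 -> V=7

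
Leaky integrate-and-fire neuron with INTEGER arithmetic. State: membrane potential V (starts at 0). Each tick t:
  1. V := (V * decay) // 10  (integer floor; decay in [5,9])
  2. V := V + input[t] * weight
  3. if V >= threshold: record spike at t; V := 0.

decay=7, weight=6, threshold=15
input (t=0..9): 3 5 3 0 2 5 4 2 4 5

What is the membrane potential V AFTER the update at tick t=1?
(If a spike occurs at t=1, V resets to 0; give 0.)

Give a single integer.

Answer: 0

Derivation:
t=0: input=3 -> V=0 FIRE
t=1: input=5 -> V=0 FIRE
t=2: input=3 -> V=0 FIRE
t=3: input=0 -> V=0
t=4: input=2 -> V=12
t=5: input=5 -> V=0 FIRE
t=6: input=4 -> V=0 FIRE
t=7: input=2 -> V=12
t=8: input=4 -> V=0 FIRE
t=9: input=5 -> V=0 FIRE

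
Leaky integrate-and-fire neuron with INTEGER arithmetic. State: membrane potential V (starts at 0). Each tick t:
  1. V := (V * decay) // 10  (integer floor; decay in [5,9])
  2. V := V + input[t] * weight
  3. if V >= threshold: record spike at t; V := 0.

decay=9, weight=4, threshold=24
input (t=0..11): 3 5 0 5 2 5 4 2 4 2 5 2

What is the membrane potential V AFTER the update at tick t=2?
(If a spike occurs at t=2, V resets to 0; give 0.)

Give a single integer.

t=0: input=3 -> V=12
t=1: input=5 -> V=0 FIRE
t=2: input=0 -> V=0
t=3: input=5 -> V=20
t=4: input=2 -> V=0 FIRE
t=5: input=5 -> V=20
t=6: input=4 -> V=0 FIRE
t=7: input=2 -> V=8
t=8: input=4 -> V=23
t=9: input=2 -> V=0 FIRE
t=10: input=5 -> V=20
t=11: input=2 -> V=0 FIRE

Answer: 0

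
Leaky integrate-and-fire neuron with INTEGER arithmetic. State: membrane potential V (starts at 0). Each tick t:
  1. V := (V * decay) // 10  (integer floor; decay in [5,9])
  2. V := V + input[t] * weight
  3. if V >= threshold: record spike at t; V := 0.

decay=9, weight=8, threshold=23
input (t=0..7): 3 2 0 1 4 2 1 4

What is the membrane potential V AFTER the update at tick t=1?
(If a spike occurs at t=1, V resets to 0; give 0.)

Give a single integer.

Answer: 16

Derivation:
t=0: input=3 -> V=0 FIRE
t=1: input=2 -> V=16
t=2: input=0 -> V=14
t=3: input=1 -> V=20
t=4: input=4 -> V=0 FIRE
t=5: input=2 -> V=16
t=6: input=1 -> V=22
t=7: input=4 -> V=0 FIRE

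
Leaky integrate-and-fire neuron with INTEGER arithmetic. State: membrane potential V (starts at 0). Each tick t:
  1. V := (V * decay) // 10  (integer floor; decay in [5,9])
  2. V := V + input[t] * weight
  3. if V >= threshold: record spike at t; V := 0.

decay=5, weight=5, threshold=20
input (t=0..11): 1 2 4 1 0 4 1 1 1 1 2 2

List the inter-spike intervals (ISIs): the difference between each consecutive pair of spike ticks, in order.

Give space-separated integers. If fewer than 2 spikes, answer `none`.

t=0: input=1 -> V=5
t=1: input=2 -> V=12
t=2: input=4 -> V=0 FIRE
t=3: input=1 -> V=5
t=4: input=0 -> V=2
t=5: input=4 -> V=0 FIRE
t=6: input=1 -> V=5
t=7: input=1 -> V=7
t=8: input=1 -> V=8
t=9: input=1 -> V=9
t=10: input=2 -> V=14
t=11: input=2 -> V=17

Answer: 3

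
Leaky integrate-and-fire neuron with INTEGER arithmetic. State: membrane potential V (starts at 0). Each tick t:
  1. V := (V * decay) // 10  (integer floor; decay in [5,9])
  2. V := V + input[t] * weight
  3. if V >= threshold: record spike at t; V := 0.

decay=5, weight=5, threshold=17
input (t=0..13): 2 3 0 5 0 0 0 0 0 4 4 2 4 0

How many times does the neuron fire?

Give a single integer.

t=0: input=2 -> V=10
t=1: input=3 -> V=0 FIRE
t=2: input=0 -> V=0
t=3: input=5 -> V=0 FIRE
t=4: input=0 -> V=0
t=5: input=0 -> V=0
t=6: input=0 -> V=0
t=7: input=0 -> V=0
t=8: input=0 -> V=0
t=9: input=4 -> V=0 FIRE
t=10: input=4 -> V=0 FIRE
t=11: input=2 -> V=10
t=12: input=4 -> V=0 FIRE
t=13: input=0 -> V=0

Answer: 5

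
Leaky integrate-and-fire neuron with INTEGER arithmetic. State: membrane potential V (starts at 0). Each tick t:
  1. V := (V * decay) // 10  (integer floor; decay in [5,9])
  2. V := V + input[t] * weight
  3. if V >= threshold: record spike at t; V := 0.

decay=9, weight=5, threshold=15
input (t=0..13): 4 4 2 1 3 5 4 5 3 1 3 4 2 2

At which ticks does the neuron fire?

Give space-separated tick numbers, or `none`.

Answer: 0 1 4 5 6 7 8 10 11 13

Derivation:
t=0: input=4 -> V=0 FIRE
t=1: input=4 -> V=0 FIRE
t=2: input=2 -> V=10
t=3: input=1 -> V=14
t=4: input=3 -> V=0 FIRE
t=5: input=5 -> V=0 FIRE
t=6: input=4 -> V=0 FIRE
t=7: input=5 -> V=0 FIRE
t=8: input=3 -> V=0 FIRE
t=9: input=1 -> V=5
t=10: input=3 -> V=0 FIRE
t=11: input=4 -> V=0 FIRE
t=12: input=2 -> V=10
t=13: input=2 -> V=0 FIRE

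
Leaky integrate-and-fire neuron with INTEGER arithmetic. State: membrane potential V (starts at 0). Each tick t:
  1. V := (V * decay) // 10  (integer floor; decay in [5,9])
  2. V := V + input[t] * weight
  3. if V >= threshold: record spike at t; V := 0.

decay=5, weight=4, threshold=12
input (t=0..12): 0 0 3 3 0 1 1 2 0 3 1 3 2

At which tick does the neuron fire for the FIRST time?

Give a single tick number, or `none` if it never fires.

t=0: input=0 -> V=0
t=1: input=0 -> V=0
t=2: input=3 -> V=0 FIRE
t=3: input=3 -> V=0 FIRE
t=4: input=0 -> V=0
t=5: input=1 -> V=4
t=6: input=1 -> V=6
t=7: input=2 -> V=11
t=8: input=0 -> V=5
t=9: input=3 -> V=0 FIRE
t=10: input=1 -> V=4
t=11: input=3 -> V=0 FIRE
t=12: input=2 -> V=8

Answer: 2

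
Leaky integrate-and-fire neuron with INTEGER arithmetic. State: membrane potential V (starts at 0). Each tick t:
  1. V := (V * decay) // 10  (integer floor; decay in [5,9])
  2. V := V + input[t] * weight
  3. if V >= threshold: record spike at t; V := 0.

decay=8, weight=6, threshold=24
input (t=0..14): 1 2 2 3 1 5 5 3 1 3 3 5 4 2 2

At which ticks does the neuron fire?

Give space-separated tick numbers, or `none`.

Answer: 2 5 6 9 11 12

Derivation:
t=0: input=1 -> V=6
t=1: input=2 -> V=16
t=2: input=2 -> V=0 FIRE
t=3: input=3 -> V=18
t=4: input=1 -> V=20
t=5: input=5 -> V=0 FIRE
t=6: input=5 -> V=0 FIRE
t=7: input=3 -> V=18
t=8: input=1 -> V=20
t=9: input=3 -> V=0 FIRE
t=10: input=3 -> V=18
t=11: input=5 -> V=0 FIRE
t=12: input=4 -> V=0 FIRE
t=13: input=2 -> V=12
t=14: input=2 -> V=21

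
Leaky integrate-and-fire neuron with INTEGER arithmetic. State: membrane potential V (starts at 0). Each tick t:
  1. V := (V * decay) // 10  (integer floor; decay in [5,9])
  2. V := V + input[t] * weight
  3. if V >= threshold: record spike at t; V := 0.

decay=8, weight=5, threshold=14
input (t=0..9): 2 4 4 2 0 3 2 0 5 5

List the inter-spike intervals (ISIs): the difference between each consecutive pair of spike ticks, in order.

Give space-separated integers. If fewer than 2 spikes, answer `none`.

t=0: input=2 -> V=10
t=1: input=4 -> V=0 FIRE
t=2: input=4 -> V=0 FIRE
t=3: input=2 -> V=10
t=4: input=0 -> V=8
t=5: input=3 -> V=0 FIRE
t=6: input=2 -> V=10
t=7: input=0 -> V=8
t=8: input=5 -> V=0 FIRE
t=9: input=5 -> V=0 FIRE

Answer: 1 3 3 1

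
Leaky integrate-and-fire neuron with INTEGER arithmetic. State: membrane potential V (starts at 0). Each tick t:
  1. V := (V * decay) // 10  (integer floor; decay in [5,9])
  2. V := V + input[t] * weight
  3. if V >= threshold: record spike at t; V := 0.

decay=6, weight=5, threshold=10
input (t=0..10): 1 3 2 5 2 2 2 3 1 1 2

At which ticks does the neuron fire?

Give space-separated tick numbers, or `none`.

t=0: input=1 -> V=5
t=1: input=3 -> V=0 FIRE
t=2: input=2 -> V=0 FIRE
t=3: input=5 -> V=0 FIRE
t=4: input=2 -> V=0 FIRE
t=5: input=2 -> V=0 FIRE
t=6: input=2 -> V=0 FIRE
t=7: input=3 -> V=0 FIRE
t=8: input=1 -> V=5
t=9: input=1 -> V=8
t=10: input=2 -> V=0 FIRE

Answer: 1 2 3 4 5 6 7 10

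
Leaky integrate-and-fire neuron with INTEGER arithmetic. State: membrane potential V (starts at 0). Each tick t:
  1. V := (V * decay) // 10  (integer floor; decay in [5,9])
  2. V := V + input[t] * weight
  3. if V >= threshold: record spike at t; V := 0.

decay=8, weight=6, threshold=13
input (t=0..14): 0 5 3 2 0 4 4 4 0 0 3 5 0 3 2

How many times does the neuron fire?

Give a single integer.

t=0: input=0 -> V=0
t=1: input=5 -> V=0 FIRE
t=2: input=3 -> V=0 FIRE
t=3: input=2 -> V=12
t=4: input=0 -> V=9
t=5: input=4 -> V=0 FIRE
t=6: input=4 -> V=0 FIRE
t=7: input=4 -> V=0 FIRE
t=8: input=0 -> V=0
t=9: input=0 -> V=0
t=10: input=3 -> V=0 FIRE
t=11: input=5 -> V=0 FIRE
t=12: input=0 -> V=0
t=13: input=3 -> V=0 FIRE
t=14: input=2 -> V=12

Answer: 8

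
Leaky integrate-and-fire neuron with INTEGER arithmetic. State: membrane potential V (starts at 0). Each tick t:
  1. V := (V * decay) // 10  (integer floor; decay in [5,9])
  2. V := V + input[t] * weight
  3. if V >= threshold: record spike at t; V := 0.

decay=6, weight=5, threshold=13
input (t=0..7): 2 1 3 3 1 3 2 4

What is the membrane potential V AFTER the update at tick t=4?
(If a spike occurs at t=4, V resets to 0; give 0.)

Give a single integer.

t=0: input=2 -> V=10
t=1: input=1 -> V=11
t=2: input=3 -> V=0 FIRE
t=3: input=3 -> V=0 FIRE
t=4: input=1 -> V=5
t=5: input=3 -> V=0 FIRE
t=6: input=2 -> V=10
t=7: input=4 -> V=0 FIRE

Answer: 5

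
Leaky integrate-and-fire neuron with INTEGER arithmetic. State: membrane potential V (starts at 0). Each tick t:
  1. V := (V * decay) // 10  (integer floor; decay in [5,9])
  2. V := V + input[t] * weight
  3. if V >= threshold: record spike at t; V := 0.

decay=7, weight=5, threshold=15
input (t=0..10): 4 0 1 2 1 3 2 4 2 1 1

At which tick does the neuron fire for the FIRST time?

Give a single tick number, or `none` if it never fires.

Answer: 0

Derivation:
t=0: input=4 -> V=0 FIRE
t=1: input=0 -> V=0
t=2: input=1 -> V=5
t=3: input=2 -> V=13
t=4: input=1 -> V=14
t=5: input=3 -> V=0 FIRE
t=6: input=2 -> V=10
t=7: input=4 -> V=0 FIRE
t=8: input=2 -> V=10
t=9: input=1 -> V=12
t=10: input=1 -> V=13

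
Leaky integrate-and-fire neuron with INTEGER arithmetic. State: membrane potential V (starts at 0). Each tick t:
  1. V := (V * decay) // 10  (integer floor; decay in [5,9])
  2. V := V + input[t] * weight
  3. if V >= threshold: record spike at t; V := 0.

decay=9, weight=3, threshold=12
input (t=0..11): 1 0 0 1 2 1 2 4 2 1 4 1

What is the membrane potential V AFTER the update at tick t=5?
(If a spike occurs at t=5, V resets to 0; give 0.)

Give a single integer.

Answer: 10

Derivation:
t=0: input=1 -> V=3
t=1: input=0 -> V=2
t=2: input=0 -> V=1
t=3: input=1 -> V=3
t=4: input=2 -> V=8
t=5: input=1 -> V=10
t=6: input=2 -> V=0 FIRE
t=7: input=4 -> V=0 FIRE
t=8: input=2 -> V=6
t=9: input=1 -> V=8
t=10: input=4 -> V=0 FIRE
t=11: input=1 -> V=3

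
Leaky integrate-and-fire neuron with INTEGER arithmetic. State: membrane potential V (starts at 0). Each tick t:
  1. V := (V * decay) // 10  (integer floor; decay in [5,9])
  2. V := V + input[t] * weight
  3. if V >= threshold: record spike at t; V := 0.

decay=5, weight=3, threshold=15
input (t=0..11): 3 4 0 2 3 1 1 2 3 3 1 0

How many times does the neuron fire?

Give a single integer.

Answer: 2

Derivation:
t=0: input=3 -> V=9
t=1: input=4 -> V=0 FIRE
t=2: input=0 -> V=0
t=3: input=2 -> V=6
t=4: input=3 -> V=12
t=5: input=1 -> V=9
t=6: input=1 -> V=7
t=7: input=2 -> V=9
t=8: input=3 -> V=13
t=9: input=3 -> V=0 FIRE
t=10: input=1 -> V=3
t=11: input=0 -> V=1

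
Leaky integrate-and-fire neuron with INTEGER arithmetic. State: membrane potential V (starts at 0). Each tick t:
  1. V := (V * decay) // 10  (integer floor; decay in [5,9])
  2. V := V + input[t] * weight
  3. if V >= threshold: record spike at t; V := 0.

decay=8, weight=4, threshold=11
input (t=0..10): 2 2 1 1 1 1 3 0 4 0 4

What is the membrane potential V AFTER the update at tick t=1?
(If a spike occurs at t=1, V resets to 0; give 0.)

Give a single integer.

t=0: input=2 -> V=8
t=1: input=2 -> V=0 FIRE
t=2: input=1 -> V=4
t=3: input=1 -> V=7
t=4: input=1 -> V=9
t=5: input=1 -> V=0 FIRE
t=6: input=3 -> V=0 FIRE
t=7: input=0 -> V=0
t=8: input=4 -> V=0 FIRE
t=9: input=0 -> V=0
t=10: input=4 -> V=0 FIRE

Answer: 0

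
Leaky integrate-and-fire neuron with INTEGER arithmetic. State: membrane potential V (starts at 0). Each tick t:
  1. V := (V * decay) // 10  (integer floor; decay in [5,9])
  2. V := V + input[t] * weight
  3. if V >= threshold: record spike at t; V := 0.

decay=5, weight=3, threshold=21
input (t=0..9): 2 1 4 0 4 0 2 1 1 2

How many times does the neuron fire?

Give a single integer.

t=0: input=2 -> V=6
t=1: input=1 -> V=6
t=2: input=4 -> V=15
t=3: input=0 -> V=7
t=4: input=4 -> V=15
t=5: input=0 -> V=7
t=6: input=2 -> V=9
t=7: input=1 -> V=7
t=8: input=1 -> V=6
t=9: input=2 -> V=9

Answer: 0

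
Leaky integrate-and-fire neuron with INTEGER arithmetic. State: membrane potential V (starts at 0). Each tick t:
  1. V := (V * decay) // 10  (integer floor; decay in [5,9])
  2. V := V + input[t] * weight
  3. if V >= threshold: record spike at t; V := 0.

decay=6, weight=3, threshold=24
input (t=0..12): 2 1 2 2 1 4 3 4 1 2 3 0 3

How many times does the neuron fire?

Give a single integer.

Answer: 0

Derivation:
t=0: input=2 -> V=6
t=1: input=1 -> V=6
t=2: input=2 -> V=9
t=3: input=2 -> V=11
t=4: input=1 -> V=9
t=5: input=4 -> V=17
t=6: input=3 -> V=19
t=7: input=4 -> V=23
t=8: input=1 -> V=16
t=9: input=2 -> V=15
t=10: input=3 -> V=18
t=11: input=0 -> V=10
t=12: input=3 -> V=15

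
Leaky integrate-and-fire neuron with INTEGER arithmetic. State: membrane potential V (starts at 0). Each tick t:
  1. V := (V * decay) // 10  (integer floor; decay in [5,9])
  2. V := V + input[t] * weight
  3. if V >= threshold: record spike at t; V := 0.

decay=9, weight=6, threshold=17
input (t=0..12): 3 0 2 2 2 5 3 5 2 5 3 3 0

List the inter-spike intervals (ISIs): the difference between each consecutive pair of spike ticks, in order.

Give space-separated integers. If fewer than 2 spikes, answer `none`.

t=0: input=3 -> V=0 FIRE
t=1: input=0 -> V=0
t=2: input=2 -> V=12
t=3: input=2 -> V=0 FIRE
t=4: input=2 -> V=12
t=5: input=5 -> V=0 FIRE
t=6: input=3 -> V=0 FIRE
t=7: input=5 -> V=0 FIRE
t=8: input=2 -> V=12
t=9: input=5 -> V=0 FIRE
t=10: input=3 -> V=0 FIRE
t=11: input=3 -> V=0 FIRE
t=12: input=0 -> V=0

Answer: 3 2 1 1 2 1 1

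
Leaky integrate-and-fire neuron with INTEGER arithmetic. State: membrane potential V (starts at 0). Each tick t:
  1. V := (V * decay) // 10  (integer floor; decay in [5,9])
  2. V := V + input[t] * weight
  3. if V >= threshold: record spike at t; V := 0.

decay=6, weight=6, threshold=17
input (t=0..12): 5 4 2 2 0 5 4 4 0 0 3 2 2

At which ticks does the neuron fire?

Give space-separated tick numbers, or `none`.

Answer: 0 1 3 5 6 7 10 12

Derivation:
t=0: input=5 -> V=0 FIRE
t=1: input=4 -> V=0 FIRE
t=2: input=2 -> V=12
t=3: input=2 -> V=0 FIRE
t=4: input=0 -> V=0
t=5: input=5 -> V=0 FIRE
t=6: input=4 -> V=0 FIRE
t=7: input=4 -> V=0 FIRE
t=8: input=0 -> V=0
t=9: input=0 -> V=0
t=10: input=3 -> V=0 FIRE
t=11: input=2 -> V=12
t=12: input=2 -> V=0 FIRE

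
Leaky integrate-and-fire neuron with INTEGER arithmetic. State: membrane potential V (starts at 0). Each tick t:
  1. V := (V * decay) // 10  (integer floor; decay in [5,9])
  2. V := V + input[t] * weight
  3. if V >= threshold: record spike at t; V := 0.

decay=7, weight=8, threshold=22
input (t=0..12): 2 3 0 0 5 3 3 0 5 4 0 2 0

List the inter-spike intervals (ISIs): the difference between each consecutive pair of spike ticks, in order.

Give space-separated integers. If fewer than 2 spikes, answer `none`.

Answer: 3 1 1 2 1

Derivation:
t=0: input=2 -> V=16
t=1: input=3 -> V=0 FIRE
t=2: input=0 -> V=0
t=3: input=0 -> V=0
t=4: input=5 -> V=0 FIRE
t=5: input=3 -> V=0 FIRE
t=6: input=3 -> V=0 FIRE
t=7: input=0 -> V=0
t=8: input=5 -> V=0 FIRE
t=9: input=4 -> V=0 FIRE
t=10: input=0 -> V=0
t=11: input=2 -> V=16
t=12: input=0 -> V=11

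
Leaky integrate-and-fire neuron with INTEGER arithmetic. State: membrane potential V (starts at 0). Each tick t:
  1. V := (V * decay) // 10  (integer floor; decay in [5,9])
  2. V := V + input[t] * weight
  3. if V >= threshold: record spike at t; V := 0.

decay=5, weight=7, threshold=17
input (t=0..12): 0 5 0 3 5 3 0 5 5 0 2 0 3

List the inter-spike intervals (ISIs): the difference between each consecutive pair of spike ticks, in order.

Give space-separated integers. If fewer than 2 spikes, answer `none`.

Answer: 2 1 1 2 1 4

Derivation:
t=0: input=0 -> V=0
t=1: input=5 -> V=0 FIRE
t=2: input=0 -> V=0
t=3: input=3 -> V=0 FIRE
t=4: input=5 -> V=0 FIRE
t=5: input=3 -> V=0 FIRE
t=6: input=0 -> V=0
t=7: input=5 -> V=0 FIRE
t=8: input=5 -> V=0 FIRE
t=9: input=0 -> V=0
t=10: input=2 -> V=14
t=11: input=0 -> V=7
t=12: input=3 -> V=0 FIRE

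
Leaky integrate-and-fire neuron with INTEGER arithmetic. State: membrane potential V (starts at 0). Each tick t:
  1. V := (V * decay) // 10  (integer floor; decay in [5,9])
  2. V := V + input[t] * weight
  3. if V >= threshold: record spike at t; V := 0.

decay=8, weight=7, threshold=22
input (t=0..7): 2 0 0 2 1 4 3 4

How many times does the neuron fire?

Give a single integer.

t=0: input=2 -> V=14
t=1: input=0 -> V=11
t=2: input=0 -> V=8
t=3: input=2 -> V=20
t=4: input=1 -> V=0 FIRE
t=5: input=4 -> V=0 FIRE
t=6: input=3 -> V=21
t=7: input=4 -> V=0 FIRE

Answer: 3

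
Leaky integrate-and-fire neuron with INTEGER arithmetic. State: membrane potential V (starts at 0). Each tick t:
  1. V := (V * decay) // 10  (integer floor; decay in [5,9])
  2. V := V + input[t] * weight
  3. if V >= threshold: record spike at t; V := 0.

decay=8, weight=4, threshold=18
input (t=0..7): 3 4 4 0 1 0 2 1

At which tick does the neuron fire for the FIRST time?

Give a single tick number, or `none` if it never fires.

Answer: 1

Derivation:
t=0: input=3 -> V=12
t=1: input=4 -> V=0 FIRE
t=2: input=4 -> V=16
t=3: input=0 -> V=12
t=4: input=1 -> V=13
t=5: input=0 -> V=10
t=6: input=2 -> V=16
t=7: input=1 -> V=16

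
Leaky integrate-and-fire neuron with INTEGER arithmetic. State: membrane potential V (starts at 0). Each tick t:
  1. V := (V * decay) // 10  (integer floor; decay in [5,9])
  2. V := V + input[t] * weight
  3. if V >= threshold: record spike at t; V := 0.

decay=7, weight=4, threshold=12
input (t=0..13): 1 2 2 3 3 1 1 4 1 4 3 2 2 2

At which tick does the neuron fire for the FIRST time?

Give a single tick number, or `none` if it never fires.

Answer: 2

Derivation:
t=0: input=1 -> V=4
t=1: input=2 -> V=10
t=2: input=2 -> V=0 FIRE
t=3: input=3 -> V=0 FIRE
t=4: input=3 -> V=0 FIRE
t=5: input=1 -> V=4
t=6: input=1 -> V=6
t=7: input=4 -> V=0 FIRE
t=8: input=1 -> V=4
t=9: input=4 -> V=0 FIRE
t=10: input=3 -> V=0 FIRE
t=11: input=2 -> V=8
t=12: input=2 -> V=0 FIRE
t=13: input=2 -> V=8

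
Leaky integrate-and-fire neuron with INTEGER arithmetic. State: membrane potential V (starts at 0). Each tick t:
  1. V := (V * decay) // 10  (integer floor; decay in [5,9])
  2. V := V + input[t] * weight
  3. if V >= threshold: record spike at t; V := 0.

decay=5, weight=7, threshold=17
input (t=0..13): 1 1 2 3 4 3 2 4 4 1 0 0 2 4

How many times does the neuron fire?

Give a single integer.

Answer: 7

Derivation:
t=0: input=1 -> V=7
t=1: input=1 -> V=10
t=2: input=2 -> V=0 FIRE
t=3: input=3 -> V=0 FIRE
t=4: input=4 -> V=0 FIRE
t=5: input=3 -> V=0 FIRE
t=6: input=2 -> V=14
t=7: input=4 -> V=0 FIRE
t=8: input=4 -> V=0 FIRE
t=9: input=1 -> V=7
t=10: input=0 -> V=3
t=11: input=0 -> V=1
t=12: input=2 -> V=14
t=13: input=4 -> V=0 FIRE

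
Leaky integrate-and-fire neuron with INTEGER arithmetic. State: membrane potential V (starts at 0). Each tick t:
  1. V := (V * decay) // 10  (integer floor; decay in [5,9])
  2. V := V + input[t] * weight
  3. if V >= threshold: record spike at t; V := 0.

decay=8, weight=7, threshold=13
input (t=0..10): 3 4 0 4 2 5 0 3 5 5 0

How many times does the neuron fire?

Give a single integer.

Answer: 8

Derivation:
t=0: input=3 -> V=0 FIRE
t=1: input=4 -> V=0 FIRE
t=2: input=0 -> V=0
t=3: input=4 -> V=0 FIRE
t=4: input=2 -> V=0 FIRE
t=5: input=5 -> V=0 FIRE
t=6: input=0 -> V=0
t=7: input=3 -> V=0 FIRE
t=8: input=5 -> V=0 FIRE
t=9: input=5 -> V=0 FIRE
t=10: input=0 -> V=0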